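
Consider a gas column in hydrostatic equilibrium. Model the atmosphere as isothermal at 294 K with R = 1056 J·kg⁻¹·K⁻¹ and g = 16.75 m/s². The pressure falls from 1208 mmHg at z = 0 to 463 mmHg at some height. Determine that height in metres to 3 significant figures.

z ≈ 17800 m

Scale height: H = RT/g = 1056 × 294 / 16.75 = 18535 m.
Invert the barometric formula: z = H ln(P₀/P).
P₀/P = 1208/463 = 2.6091; ln(2.6091) = 0.95901.
z = 18535 × 0.95901 = 17775 m.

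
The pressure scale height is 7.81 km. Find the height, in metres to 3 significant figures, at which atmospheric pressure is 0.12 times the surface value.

z ≈ 16600 m

Set P/P₀ = exp(−z/H) = 0.12, so z = −H ln(0.12).
−ln(0.12) = 2.1203; z = 7810.0 × 2.1203 = 16560 m.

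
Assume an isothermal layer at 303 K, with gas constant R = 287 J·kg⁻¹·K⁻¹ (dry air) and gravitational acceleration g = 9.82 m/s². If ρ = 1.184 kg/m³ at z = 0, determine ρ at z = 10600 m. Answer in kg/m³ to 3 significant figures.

Scale height: H = RT/g = 287 × 303 / 9.82 = 8855.5 m.
In an isothermal atmosphere, density decays like pressure: ρ = ρ₀ exp(−z/H).
z/H = 10600/8855.5 = 1.1970; exp(−1.1970) = 0.30210.
ρ = 1.184 × 0.30210 = 0.35769 kg/m³.

ρ ≈ 0.358 kg/m³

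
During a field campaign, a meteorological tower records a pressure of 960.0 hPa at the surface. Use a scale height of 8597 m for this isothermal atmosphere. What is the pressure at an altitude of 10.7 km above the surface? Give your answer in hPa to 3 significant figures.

P ≈ 277 hPa

Barometric formula: P = P₀ exp(−z/H).
z/H = 10700/8597.0 = 1.2446; exp(−1.2446) = 0.28806.
P = 960.0 × 0.28806 = 276.54 hPa.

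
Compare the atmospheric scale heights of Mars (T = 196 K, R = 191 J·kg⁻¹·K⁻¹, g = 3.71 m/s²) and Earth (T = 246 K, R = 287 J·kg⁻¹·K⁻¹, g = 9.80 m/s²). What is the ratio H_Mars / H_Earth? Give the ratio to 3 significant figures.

H = RT/g for each body.
H_Mars = 191 × 196 / 3.71 = 10091 m.
H_Earth = 287 × 246 / 9.80 = 7204.3 m.
H_Mars/H_Earth = 10091/7204.3 = 1.4007.

H_Mars/H_Earth ≈ 1.40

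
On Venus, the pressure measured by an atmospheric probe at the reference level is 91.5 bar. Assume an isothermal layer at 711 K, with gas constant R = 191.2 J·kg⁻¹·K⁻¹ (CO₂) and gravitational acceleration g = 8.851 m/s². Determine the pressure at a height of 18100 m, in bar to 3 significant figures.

Scale height: H = RT/g = 191.2 × 711 / 8.851 = 15359 m.
Barometric formula: P = P₀ exp(−z/H).
z/H = 18100/15359 = 1.1785; exp(−1.1785) = 0.30774.
P = 91.5 × 0.30774 = 28.158 bar.

P ≈ 28.2 bar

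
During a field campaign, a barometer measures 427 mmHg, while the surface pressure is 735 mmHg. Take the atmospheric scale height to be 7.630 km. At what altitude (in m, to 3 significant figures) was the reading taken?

z ≈ 4140 m

Invert the barometric formula: z = H ln(P₀/P).
P₀/P = 735/427 = 1.7213; ln(1.7213) = 0.54308.
z = 7630.0 × 0.54308 = 4143.7 m.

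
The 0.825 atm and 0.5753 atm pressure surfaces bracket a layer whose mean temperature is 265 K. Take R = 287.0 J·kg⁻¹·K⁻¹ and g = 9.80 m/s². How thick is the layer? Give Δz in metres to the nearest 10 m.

Δz ≈ 2800 m

Hypsometric equation: Δz = (R T̄/g) ln(P₁/P₂).
R T̄/g = 287.0 × 265 / 9.80 = 7760.7 m.
ln(0.825/0.5753) = ln(1.4340) = 0.36047.
Δz = 7760.7 × 0.36047 = 2797.5 m.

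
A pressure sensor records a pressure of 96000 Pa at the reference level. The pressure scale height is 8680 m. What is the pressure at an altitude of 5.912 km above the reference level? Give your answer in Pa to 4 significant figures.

P ≈ 48580 Pa

Barometric formula: P = P₀ exp(−z/H).
z/H = 5912.0/8680.0 = 0.68111; exp(−0.68111) = 0.50605.
P = 96000 × 0.50605 = 48581 Pa.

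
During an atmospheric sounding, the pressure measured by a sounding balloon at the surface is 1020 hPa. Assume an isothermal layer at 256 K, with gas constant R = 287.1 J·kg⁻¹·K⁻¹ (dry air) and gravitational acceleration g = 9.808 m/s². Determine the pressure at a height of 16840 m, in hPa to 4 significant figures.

P ≈ 107.8 hPa

Scale height: H = RT/g = 287.1 × 256 / 9.808 = 7493.6 m.
Barometric formula: P = P₀ exp(−z/H).
z/H = 16840/7493.6 = 2.2473; exp(−2.2473) = 0.10568.
P = 1020 × 0.10568 = 107.79 hPa.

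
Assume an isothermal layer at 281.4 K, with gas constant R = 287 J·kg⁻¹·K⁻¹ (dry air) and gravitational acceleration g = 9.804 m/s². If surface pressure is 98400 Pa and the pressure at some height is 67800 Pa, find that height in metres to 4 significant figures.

Scale height: H = RT/g = 287 × 281.4 / 9.804 = 8237.6 m.
Invert the barometric formula: z = H ln(P₀/P).
P₀/P = 98400/67800 = 1.4513; ln(1.4513) = 0.37246.
z = 8237.6 × 0.37246 = 3068.2 m.

z ≈ 3068 m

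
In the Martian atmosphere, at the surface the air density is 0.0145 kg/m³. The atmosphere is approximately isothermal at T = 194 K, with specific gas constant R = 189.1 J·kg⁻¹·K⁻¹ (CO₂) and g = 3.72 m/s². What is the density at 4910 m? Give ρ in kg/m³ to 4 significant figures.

ρ ≈ 0.008813 kg/m³

Scale height: H = RT/g = 189.1 × 194 / 3.72 = 9861.7 m.
In an isothermal atmosphere, density decays like pressure: ρ = ρ₀ exp(−z/H).
z/H = 4910.0/9861.7 = 0.49789; exp(−0.49789) = 0.60781.
ρ = 0.0145 × 0.60781 = 0.0088132 kg/m³.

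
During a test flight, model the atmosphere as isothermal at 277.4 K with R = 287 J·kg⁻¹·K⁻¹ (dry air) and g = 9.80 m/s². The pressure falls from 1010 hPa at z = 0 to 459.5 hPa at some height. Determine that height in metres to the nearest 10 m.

Scale height: H = RT/g = 287 × 277.4 / 9.80 = 8123.9 m.
Invert the barometric formula: z = H ln(P₀/P).
P₀/P = 1010/459.5 = 2.1980; ln(2.1980) = 0.78755.
z = 8123.9 × 0.78755 = 6398.0 m.

z ≈ 6400 m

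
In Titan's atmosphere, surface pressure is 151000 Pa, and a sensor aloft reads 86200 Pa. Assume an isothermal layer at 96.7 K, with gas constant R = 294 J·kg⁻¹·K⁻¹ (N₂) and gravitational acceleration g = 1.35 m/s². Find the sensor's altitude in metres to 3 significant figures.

Scale height: H = RT/g = 294 × 96.7 / 1.35 = 21059 m.
Invert the barometric formula: z = H ln(P₀/P).
P₀/P = 151000/86200 = 1.7517; ln(1.7517) = 0.56059.
z = 21059 × 0.56059 = 11805 m.

z ≈ 11800 m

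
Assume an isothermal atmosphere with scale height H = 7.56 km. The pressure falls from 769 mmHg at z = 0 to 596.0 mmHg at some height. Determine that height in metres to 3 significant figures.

Invert the barometric formula: z = H ln(P₀/P).
P₀/P = 769/596.0 = 1.2903; ln(1.2903) = 0.25487.
z = 7560.0 × 0.25487 = 1926.8 m.

z ≈ 1930 m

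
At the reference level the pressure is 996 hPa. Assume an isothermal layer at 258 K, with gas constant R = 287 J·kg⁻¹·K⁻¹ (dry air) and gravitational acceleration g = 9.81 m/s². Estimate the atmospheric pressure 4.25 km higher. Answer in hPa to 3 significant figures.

Scale height: H = RT/g = 287 × 258 / 9.81 = 7548.0 m.
Barometric formula: P = P₀ exp(−z/H).
z/H = 4250.0/7548.0 = 0.56306; exp(−0.56306) = 0.56946.
P = 996 × 0.56946 = 567.18 hPa.

P ≈ 567 hPa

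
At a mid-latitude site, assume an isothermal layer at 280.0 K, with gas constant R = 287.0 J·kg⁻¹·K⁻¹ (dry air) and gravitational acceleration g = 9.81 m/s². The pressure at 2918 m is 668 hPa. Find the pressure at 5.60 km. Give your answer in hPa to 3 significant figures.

Scale height: H = RT/g = 287.0 × 280.0 / 9.81 = 8191.6 m.
Between two levels, P₂ = P₁ exp(−Δz/H) with Δz = z₂ − z₁.
Δz = 5600.0 − 2918.0 = 2682.0 m; Δz/H = 2682.0/8191.6 = 0.32741.
P₂ = 668 × exp(−0.32741) = 668 × 0.72079 = 481.49 hPa.

P ≈ 481 hPa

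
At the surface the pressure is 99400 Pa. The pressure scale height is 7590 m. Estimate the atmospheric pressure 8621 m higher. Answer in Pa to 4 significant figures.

Barometric formula: P = P₀ exp(−z/H).
z/H = 8621.0/7590.0 = 1.1358; exp(−1.1358) = 0.32117.
P = 99400 × 0.32117 = 31924 Pa.

P ≈ 31920 Pa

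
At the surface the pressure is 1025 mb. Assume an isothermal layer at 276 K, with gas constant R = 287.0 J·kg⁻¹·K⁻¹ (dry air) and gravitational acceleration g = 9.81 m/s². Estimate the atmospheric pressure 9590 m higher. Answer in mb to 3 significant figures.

Scale height: H = RT/g = 287.0 × 276 / 9.81 = 8074.6 m.
Barometric formula: P = P₀ exp(−z/H).
z/H = 9590.0/8074.6 = 1.1877; exp(−1.1877) = 0.30492.
P = 1025 × 0.30492 = 312.54 mb.

P ≈ 313 mb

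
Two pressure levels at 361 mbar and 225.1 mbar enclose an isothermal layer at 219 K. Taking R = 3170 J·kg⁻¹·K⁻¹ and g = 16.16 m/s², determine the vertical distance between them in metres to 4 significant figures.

Δz ≈ 20290 m

Hypsometric equation: Δz = (R T̄/g) ln(P₁/P₂).
R T̄/g = 3170 × 219 / 16.16 = 42960 m.
ln(361/225.1) = ln(1.6037) = 0.47231.
Δz = 42960 × 0.47231 = 20290 m.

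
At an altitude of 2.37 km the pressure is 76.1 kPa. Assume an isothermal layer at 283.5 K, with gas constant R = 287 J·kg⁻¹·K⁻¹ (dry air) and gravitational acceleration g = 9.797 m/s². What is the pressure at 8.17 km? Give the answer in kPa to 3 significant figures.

P ≈ 37.9 kPa

Scale height: H = RT/g = 287 × 283.5 / 9.797 = 8305.0 m.
Between two levels, P₂ = P₁ exp(−Δz/H) with Δz = z₂ − z₁.
Δz = 8170.0 − 2370.0 = 5800.0 m; Δz/H = 5800.0/8305.0 = 0.69837.
P₂ = 76.1 × exp(−0.69837) = 76.1 × 0.49740 = 37.852 kPa.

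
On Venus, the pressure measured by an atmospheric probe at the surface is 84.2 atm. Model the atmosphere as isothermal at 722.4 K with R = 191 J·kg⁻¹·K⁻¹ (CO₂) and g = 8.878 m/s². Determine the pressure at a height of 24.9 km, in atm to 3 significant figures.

P ≈ 17.0 atm

Scale height: H = RT/g = 191 × 722.4 / 8.878 = 15542 m.
Barometric formula: P = P₀ exp(−z/H).
z/H = 24900/15542 = 1.6021; exp(−1.6021) = 0.20147.
P = 84.2 × 0.20147 = 16.964 atm.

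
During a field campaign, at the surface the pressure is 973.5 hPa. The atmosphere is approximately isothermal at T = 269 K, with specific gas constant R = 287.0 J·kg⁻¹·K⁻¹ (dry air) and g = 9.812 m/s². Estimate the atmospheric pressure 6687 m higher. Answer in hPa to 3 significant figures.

Scale height: H = RT/g = 287.0 × 269 / 9.812 = 7868.2 m.
Barometric formula: P = P₀ exp(−z/H).
z/H = 6687.0/7868.2 = 0.84988; exp(−0.84988) = 0.42747.
P = 973.5 × 0.42747 = 416.14 hPa.

P ≈ 416 hPa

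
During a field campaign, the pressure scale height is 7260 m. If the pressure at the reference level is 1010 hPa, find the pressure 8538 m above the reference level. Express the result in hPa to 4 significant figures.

Barometric formula: P = P₀ exp(−z/H).
z/H = 8538.0/7260.0 = 1.1760; exp(−1.1760) = 0.30851.
P = 1010 × 0.30851 = 311.60 hPa.

P ≈ 311.6 hPa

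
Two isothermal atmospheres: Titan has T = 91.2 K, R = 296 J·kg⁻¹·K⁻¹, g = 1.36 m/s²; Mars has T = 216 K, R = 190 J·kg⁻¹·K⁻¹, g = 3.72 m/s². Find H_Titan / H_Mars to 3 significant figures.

H_Titan/H_Mars ≈ 1.80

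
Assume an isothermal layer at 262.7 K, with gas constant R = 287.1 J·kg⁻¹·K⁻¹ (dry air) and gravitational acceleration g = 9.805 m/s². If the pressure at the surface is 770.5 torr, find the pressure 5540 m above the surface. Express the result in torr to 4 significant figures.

Scale height: H = RT/g = 287.1 × 262.7 / 9.805 = 7692.1 m.
Barometric formula: P = P₀ exp(−z/H).
z/H = 5540.0/7692.1 = 0.72022; exp(−0.72022) = 0.48665.
P = 770.5 × 0.48665 = 374.96 torr.

P ≈ 375.0 torr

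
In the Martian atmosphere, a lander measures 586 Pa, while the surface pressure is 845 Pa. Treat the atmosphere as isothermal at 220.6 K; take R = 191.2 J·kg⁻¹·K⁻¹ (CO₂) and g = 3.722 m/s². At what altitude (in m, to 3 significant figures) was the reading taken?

Scale height: H = RT/g = 191.2 × 220.6 / 3.722 = 11332 m.
Invert the barometric formula: z = H ln(P₀/P).
P₀/P = 845/586 = 1.4420; ln(1.4420) = 0.36603.
z = 11332 × 0.36603 = 4147.9 m.

z ≈ 4150 m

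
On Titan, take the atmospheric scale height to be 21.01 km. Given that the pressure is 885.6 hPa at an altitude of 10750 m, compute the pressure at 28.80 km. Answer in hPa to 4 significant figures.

P ≈ 375.1 hPa

Between two levels, P₂ = P₁ exp(−Δz/H) with Δz = z₂ − z₁.
Δz = 28800 − 10750 = 18050 m; Δz/H = 18050/21010 = 0.85911.
P₂ = 885.6 × exp(−0.85911) = 885.6 × 0.42354 = 375.09 hPa.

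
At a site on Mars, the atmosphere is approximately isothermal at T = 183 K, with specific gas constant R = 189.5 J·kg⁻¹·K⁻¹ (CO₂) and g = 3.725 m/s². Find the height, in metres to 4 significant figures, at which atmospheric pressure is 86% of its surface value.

z ≈ 1404 m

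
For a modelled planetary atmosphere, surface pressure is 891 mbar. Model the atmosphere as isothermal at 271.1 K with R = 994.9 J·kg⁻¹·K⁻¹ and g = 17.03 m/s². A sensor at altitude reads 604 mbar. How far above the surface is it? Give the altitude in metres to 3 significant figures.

z ≈ 6160 m

Scale height: H = RT/g = 994.9 × 271.1 / 17.03 = 15838 m.
Invert the barometric formula: z = H ln(P₀/P).
P₀/P = 891/604 = 1.4752; ln(1.4752) = 0.38879.
z = 15838 × 0.38879 = 6157.7 m.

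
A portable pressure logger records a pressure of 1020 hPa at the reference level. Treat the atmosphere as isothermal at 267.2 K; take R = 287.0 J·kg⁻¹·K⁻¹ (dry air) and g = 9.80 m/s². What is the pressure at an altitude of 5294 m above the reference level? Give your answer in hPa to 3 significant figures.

P ≈ 519 hPa

Scale height: H = RT/g = 287.0 × 267.2 / 9.80 = 7825.1 m.
Barometric formula: P = P₀ exp(−z/H).
z/H = 5294.0/7825.1 = 0.67654; exp(−0.67654) = 0.50837.
P = 1020 × 0.50837 = 518.54 hPa.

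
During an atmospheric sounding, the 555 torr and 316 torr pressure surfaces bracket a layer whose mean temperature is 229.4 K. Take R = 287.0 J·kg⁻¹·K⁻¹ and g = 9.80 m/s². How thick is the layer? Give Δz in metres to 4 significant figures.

Δz ≈ 3784 m

Hypsometric equation: Δz = (R T̄/g) ln(P₁/P₂).
R T̄/g = 287.0 × 229.4 / 9.80 = 6718.1 m.
ln(555/316) = ln(1.7563) = 0.56321.
Δz = 6718.1 × 0.56321 = 3783.7 m.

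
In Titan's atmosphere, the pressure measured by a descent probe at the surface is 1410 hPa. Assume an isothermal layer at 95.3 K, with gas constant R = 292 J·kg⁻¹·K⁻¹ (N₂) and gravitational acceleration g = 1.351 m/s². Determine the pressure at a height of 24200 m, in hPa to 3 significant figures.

Scale height: H = RT/g = 292 × 95.3 / 1.351 = 20598 m.
Barometric formula: P = P₀ exp(−z/H).
z/H = 24200/20598 = 1.1749; exp(−1.1749) = 0.30885.
P = 1410 × 0.30885 = 435.48 hPa.

P ≈ 435 hPa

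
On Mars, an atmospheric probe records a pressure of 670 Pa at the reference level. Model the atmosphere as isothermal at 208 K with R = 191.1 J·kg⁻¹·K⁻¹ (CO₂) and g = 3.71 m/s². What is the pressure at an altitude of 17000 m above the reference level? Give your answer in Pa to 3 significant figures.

Scale height: H = RT/g = 191.1 × 208 / 3.71 = 10714 m.
Barometric formula: P = P₀ exp(−z/H).
z/H = 17000/10714 = 1.5867; exp(−1.5867) = 0.20460.
P = 670 × 0.20460 = 137.08 Pa.

P ≈ 137 Pa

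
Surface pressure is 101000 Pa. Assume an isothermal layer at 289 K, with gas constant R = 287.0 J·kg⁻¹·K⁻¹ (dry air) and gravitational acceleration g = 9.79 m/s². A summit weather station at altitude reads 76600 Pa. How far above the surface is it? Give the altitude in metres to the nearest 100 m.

Scale height: H = RT/g = 287.0 × 289 / 9.79 = 8472.2 m.
Invert the barometric formula: z = H ln(P₀/P).
P₀/P = 101000/76600 = 1.3185; ln(1.3185) = 0.27649.
z = 8472.2 × 0.27649 = 2342.5 m.

z ≈ 2300 m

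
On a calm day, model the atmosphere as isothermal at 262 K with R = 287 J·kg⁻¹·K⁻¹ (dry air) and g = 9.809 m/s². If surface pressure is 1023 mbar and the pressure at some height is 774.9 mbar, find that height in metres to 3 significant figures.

Scale height: H = RT/g = 287 × 262 / 9.809 = 7665.8 m.
Invert the barometric formula: z = H ln(P₀/P).
P₀/P = 1023/774.9 = 1.3202; ln(1.3202) = 0.27778.
z = 7665.8 × 0.27778 = 2129.4 m.

z ≈ 2130 m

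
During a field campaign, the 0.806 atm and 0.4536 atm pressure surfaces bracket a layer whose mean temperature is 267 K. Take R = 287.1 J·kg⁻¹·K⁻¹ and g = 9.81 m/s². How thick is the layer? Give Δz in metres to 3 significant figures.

Δz ≈ 4490 m

Hypsometric equation: Δz = (R T̄/g) ln(P₁/P₂).
R T̄/g = 287.1 × 267 / 9.81 = 7814.0 m.
ln(0.806/0.4536) = ln(1.7769) = 0.57487.
Δz = 7814.0 × 0.57487 = 4492.0 m.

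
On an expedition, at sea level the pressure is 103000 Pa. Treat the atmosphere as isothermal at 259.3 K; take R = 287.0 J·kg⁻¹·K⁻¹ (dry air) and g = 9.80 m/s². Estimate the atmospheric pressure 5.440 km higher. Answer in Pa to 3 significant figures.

P ≈ 50300 Pa

Scale height: H = RT/g = 287.0 × 259.3 / 9.80 = 7593.8 m.
Barometric formula: P = P₀ exp(−z/H).
z/H = 5440.0/7593.8 = 0.71637; exp(−0.71637) = 0.48852.
P = 103000 × 0.48852 = 50318 Pa.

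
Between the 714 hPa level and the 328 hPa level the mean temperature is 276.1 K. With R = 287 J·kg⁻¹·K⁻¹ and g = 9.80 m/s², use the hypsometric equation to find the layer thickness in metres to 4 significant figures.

Δz ≈ 6290 m

Hypsometric equation: Δz = (R T̄/g) ln(P₁/P₂).
R T̄/g = 287 × 276.1 / 9.80 = 8085.8 m.
ln(714/328) = ln(2.1768) = 0.77786.
Δz = 8085.8 × 0.77786 = 6289.6 m.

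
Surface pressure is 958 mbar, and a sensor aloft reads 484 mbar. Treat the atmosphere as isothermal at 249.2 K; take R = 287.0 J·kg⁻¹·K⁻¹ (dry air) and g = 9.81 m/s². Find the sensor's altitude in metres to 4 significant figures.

z ≈ 4978 m

Scale height: H = RT/g = 287.0 × 249.2 / 9.81 = 7290.6 m.
Invert the barometric formula: z = H ln(P₀/P).
P₀/P = 958/484 = 1.9793; ln(1.9793) = 0.68274.
z = 7290.6 × 0.68274 = 4977.6 m.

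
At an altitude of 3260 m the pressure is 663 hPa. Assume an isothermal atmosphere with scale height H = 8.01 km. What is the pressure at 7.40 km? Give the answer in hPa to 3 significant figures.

P ≈ 395 hPa

Between two levels, P₂ = P₁ exp(−Δz/H) with Δz = z₂ − z₁.
Δz = 7400.0 − 3260.0 = 4140.0 m; Δz/H = 4140.0/8010.0 = 0.51685.
P₂ = 663 × exp(−0.51685) = 663 × 0.59640 = 395.41 hPa.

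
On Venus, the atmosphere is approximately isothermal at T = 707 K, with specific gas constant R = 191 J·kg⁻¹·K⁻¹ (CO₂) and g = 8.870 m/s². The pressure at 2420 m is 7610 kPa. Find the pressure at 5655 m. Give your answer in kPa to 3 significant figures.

P ≈ 6150 kPa

Scale height: H = RT/g = 191 × 707 / 8.870 = 15224 m.
Between two levels, P₂ = P₁ exp(−Δz/H) with Δz = z₂ − z₁.
Δz = 5655.0 − 2420.0 = 3235.0 m; Δz/H = 3235.0/15224 = 0.21249.
P₂ = 7610 × exp(−0.21249) = 7610 × 0.80857 = 6153.2 kPa.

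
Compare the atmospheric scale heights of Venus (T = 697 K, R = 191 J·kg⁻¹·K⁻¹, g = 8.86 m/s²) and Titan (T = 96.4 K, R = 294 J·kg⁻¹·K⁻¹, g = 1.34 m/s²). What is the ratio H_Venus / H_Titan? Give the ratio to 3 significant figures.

H_Venus/H_Titan ≈ 0.710

H = RT/g for each body.
H_Venus = 191 × 697 / 8.86 = 15026 m.
H_Titan = 294 × 96.4 / 1.34 = 21150 m.
H_Venus/H_Titan = 15026/21150 = 0.71045.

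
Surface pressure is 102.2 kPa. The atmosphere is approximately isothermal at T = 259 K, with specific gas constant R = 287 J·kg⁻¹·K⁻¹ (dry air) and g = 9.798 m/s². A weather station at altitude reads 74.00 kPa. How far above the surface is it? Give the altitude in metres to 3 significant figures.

Scale height: H = RT/g = 287 × 259 / 9.798 = 7586.5 m.
Invert the barometric formula: z = H ln(P₀/P).
P₀/P = 102.2/74.00 = 1.3811; ln(1.3811) = 0.32288.
z = 7586.5 × 0.32288 = 2449.5 m.

z ≈ 2450 m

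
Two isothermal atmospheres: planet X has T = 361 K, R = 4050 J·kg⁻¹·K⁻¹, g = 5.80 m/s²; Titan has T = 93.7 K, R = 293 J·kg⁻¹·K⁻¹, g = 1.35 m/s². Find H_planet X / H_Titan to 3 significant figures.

H_planet X/H_Titan ≈ 12.4

H = RT/g for each body.
H_planet X = 4050 × 361 / 5.80 = 252080 m.
H_Titan = 293 × 93.7 / 1.35 = 20336 m.
H_planet X/H_Titan = 252080/20336 = 12.396.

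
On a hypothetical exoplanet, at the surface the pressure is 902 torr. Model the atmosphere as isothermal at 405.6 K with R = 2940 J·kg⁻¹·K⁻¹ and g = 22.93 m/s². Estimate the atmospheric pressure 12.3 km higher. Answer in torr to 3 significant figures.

P ≈ 712 torr

Scale height: H = RT/g = 2940 × 405.6 / 22.93 = 52005 m.
Barometric formula: P = P₀ exp(−z/H).
z/H = 12300/52005 = 0.23652; exp(−0.23652) = 0.78937.
P = 902 × 0.78937 = 712.01 torr.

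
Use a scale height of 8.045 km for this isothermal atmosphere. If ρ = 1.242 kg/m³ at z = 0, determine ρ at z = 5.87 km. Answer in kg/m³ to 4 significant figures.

In an isothermal atmosphere, density decays like pressure: ρ = ρ₀ exp(−z/H).
z/H = 5870.0/8045.0 = 0.72965; exp(−0.72965) = 0.48208.
ρ = 1.242 × 0.48208 = 0.59874 kg/m³.

ρ ≈ 0.5987 kg/m³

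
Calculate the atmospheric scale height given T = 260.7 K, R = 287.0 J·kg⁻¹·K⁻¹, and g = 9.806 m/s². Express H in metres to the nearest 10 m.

The scale height of an isothermal atmosphere is H = RT/g.
H = 287.0 × 260.7 / 9.806 = 74821/9.806 = 7630.1 m.

H ≈ 7630 m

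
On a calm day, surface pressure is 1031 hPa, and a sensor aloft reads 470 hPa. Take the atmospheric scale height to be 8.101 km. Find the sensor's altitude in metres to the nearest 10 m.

z ≈ 6360 m

Invert the barometric formula: z = H ln(P₀/P).
P₀/P = 1031/470 = 2.1936; ln(2.1936) = 0.78554.
z = 8101.0 × 0.78554 = 6363.7 m.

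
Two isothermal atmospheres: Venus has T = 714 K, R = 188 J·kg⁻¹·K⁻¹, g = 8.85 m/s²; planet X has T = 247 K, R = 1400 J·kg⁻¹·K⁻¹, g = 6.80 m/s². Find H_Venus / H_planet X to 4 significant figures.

H_Venus/H_planet X ≈ 0.2983

H = RT/g for each body.
H_Venus = 188 × 714 / 8.85 = 15167 m.
H_planet X = 1400 × 247 / 6.80 = 50853 m.
H_Venus/H_planet X = 15167/50853 = 0.29825.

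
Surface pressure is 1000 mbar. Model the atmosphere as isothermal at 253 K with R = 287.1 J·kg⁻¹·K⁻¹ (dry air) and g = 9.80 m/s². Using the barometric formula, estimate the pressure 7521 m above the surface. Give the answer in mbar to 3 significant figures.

Scale height: H = RT/g = 287.1 × 253 / 9.80 = 7411.9 m.
Barometric formula: P = P₀ exp(−z/H).
z/H = 7521.0/7411.9 = 1.0147; exp(−1.0147) = 0.36251.
P = 1000 × 0.36251 = 362.51 mbar.

P ≈ 363 mbar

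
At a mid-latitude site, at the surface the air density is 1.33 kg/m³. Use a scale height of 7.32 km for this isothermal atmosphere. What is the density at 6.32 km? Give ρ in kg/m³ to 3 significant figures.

In an isothermal atmosphere, density decays like pressure: ρ = ρ₀ exp(−z/H).
z/H = 6320.0/7320.0 = 0.86339; exp(−0.86339) = 0.42173.
ρ = 1.33 × 0.42173 = 0.56090 kg/m³.

ρ ≈ 0.561 kg/m³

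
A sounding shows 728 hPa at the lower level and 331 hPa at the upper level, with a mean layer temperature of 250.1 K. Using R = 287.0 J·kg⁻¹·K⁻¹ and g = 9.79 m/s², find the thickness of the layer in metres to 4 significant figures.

Δz ≈ 5779 m

Hypsometric equation: Δz = (R T̄/g) ln(P₁/P₂).
R T̄/g = 287.0 × 250.1 / 9.79 = 7331.8 m.
ln(728/331) = ln(2.1994) = 0.78818.
Δz = 7331.8 × 0.78818 = 5778.8 m.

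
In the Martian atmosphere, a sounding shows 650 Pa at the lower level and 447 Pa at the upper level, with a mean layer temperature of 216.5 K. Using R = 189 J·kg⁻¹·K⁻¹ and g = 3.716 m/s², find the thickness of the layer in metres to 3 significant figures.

Hypsometric equation: Δz = (R T̄/g) ln(P₁/P₂).
R T̄/g = 189 × 216.5 / 3.716 = 11011 m.
ln(650/447) = ln(1.4541) = 0.37439.
Δz = 11011 × 0.37439 = 4122.4 m.

Δz ≈ 4120 m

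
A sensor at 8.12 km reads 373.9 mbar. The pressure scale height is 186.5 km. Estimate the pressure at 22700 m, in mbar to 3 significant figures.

P ≈ 346 mbar

Between two levels, P₂ = P₁ exp(−Δz/H) with Δz = z₂ − z₁.
Δz = 22700 − 8120.0 = 14580 m; Δz/H = 14580/186500 = 0.078177.
P₂ = 373.9 × exp(−0.078177) = 373.9 × 0.92480 = 345.78 mbar.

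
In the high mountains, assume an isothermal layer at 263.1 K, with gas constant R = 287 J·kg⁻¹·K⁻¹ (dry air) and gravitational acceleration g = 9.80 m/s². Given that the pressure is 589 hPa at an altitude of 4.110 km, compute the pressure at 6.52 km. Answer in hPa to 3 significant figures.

Scale height: H = RT/g = 287 × 263.1 / 9.80 = 7705.1 m.
Between two levels, P₂ = P₁ exp(−Δz/H) with Δz = z₂ − z₁.
Δz = 6520.0 − 4110.0 = 2410.0 m; Δz/H = 2410.0/7705.1 = 0.31278.
P₂ = 589 × exp(−0.31278) = 589 × 0.73141 = 430.80 hPa.

P ≈ 431 hPa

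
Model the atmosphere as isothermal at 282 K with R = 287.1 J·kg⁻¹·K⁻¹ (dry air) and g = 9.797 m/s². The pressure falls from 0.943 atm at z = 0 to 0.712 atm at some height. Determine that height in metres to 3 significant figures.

Scale height: H = RT/g = 287.1 × 282 / 9.797 = 8264.0 m.
Invert the barometric formula: z = H ln(P₀/P).
P₀/P = 0.943/0.712 = 1.3244; ln(1.3244) = 0.28096.
z = 8264.0 × 0.28096 = 2321.9 m.

z ≈ 2320 m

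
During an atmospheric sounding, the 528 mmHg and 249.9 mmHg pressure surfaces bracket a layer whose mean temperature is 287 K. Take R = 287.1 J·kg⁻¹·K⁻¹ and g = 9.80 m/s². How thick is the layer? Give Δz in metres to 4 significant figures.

Δz ≈ 6289 m

Hypsometric equation: Δz = (R T̄/g) ln(P₁/P₂).
R T̄/g = 287.1 × 287 / 9.80 = 8407.9 m.
ln(528/249.9) = ln(2.1128) = 0.74801.
Δz = 8407.9 × 0.74801 = 6289.2 m.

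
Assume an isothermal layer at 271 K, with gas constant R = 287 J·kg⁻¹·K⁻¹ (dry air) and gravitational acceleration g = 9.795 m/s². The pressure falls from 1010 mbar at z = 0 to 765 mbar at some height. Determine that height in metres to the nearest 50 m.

Scale height: H = RT/g = 287 × 271 / 9.795 = 7940.5 m.
Invert the barometric formula: z = H ln(P₀/P).
P₀/P = 1010/765 = 1.3203; ln(1.3203) = 0.27786.
z = 7940.5 × 0.27786 = 2206.3 m.

z ≈ 2200 m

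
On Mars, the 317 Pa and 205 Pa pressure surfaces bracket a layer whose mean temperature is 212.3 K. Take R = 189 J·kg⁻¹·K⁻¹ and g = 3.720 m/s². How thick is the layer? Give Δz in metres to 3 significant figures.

Hypsometric equation: Δz = (R T̄/g) ln(P₁/P₂).
R T̄/g = 189 × 212.3 / 3.720 = 10786 m.
ln(317/205) = ln(1.5463) = 0.43586.
Δz = 10786 × 0.43586 = 4701.2 m.

Δz ≈ 4700 m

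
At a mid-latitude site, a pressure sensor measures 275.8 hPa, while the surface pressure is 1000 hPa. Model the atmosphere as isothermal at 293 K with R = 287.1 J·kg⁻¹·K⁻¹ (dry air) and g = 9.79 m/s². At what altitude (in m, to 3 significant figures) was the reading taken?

Scale height: H = RT/g = 287.1 × 293 / 9.79 = 8592.5 m.
Invert the barometric formula: z = H ln(P₀/P).
P₀/P = 1000/275.8 = 3.6258; ln(3.6258) = 1.2881.
z = 8592.5 × 1.2881 = 11068 m.

z ≈ 11100 m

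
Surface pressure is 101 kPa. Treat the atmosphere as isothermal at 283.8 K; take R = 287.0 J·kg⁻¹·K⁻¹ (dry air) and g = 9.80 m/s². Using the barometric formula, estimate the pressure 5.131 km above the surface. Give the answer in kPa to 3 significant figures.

P ≈ 54.5 kPa

Scale height: H = RT/g = 287.0 × 283.8 / 9.80 = 8311.3 m.
Barometric formula: P = P₀ exp(−z/H).
z/H = 5131.0/8311.3 = 0.61735; exp(−0.61735) = 0.53937.
P = 101 × 0.53937 = 54.476 kPa.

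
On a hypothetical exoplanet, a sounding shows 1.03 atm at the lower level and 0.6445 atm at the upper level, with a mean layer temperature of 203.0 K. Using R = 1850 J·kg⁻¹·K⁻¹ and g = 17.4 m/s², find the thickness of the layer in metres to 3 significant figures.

Δz ≈ 10100 m

Hypsometric equation: Δz = (R T̄/g) ln(P₁/P₂).
R T̄/g = 1850 × 203.0 / 17.4 = 21583 m.
ln(1.03/0.6445) = ln(1.5981) = 0.46882.
Δz = 21583 × 0.46882 = 10119 m.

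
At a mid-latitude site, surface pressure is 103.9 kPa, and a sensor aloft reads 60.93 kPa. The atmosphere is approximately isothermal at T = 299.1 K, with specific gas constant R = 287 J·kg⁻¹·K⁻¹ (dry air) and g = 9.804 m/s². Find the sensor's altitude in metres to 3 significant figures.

z ≈ 4670 m

Scale height: H = RT/g = 287 × 299.1 / 9.804 = 8755.8 m.
Invert the barometric formula: z = H ln(P₀/P).
P₀/P = 103.9/60.93 = 1.7052; ln(1.7052) = 0.53368.
z = 8755.8 × 0.53368 = 4672.8 m.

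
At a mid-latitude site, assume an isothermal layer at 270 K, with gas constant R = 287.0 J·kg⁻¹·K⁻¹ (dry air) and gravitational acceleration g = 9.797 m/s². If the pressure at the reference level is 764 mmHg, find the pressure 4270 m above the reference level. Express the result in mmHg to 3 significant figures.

Scale height: H = RT/g = 287.0 × 270 / 9.797 = 7909.6 m.
Barometric formula: P = P₀ exp(−z/H).
z/H = 4270.0/7909.6 = 0.53985; exp(−0.53985) = 0.58284.
P = 764 × 0.58284 = 445.29 mmHg.

P ≈ 445 mmHg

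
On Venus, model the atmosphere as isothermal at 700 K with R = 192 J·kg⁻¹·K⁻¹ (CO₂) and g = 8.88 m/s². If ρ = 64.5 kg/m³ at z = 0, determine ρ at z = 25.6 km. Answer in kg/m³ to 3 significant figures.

ρ ≈ 11.9 kg/m³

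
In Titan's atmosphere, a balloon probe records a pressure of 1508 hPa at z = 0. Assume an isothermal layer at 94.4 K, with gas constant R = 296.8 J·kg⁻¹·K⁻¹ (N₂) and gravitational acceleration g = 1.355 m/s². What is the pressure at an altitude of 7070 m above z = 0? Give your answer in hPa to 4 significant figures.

P ≈ 1071 hPa

Scale height: H = RT/g = 296.8 × 94.4 / 1.355 = 20677 m.
Barometric formula: P = P₀ exp(−z/H).
z/H = 7070.0/20677 = 0.34193; exp(−0.34193) = 0.71040.
P = 1508 × 0.71040 = 1071.3 hPa.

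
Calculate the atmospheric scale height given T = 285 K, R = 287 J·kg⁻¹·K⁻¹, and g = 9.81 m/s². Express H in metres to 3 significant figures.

The scale height of an isothermal atmosphere is H = RT/g.
H = 287 × 285 / 9.81 = 81795/9.81 = 8337.9 m.

H ≈ 8340 m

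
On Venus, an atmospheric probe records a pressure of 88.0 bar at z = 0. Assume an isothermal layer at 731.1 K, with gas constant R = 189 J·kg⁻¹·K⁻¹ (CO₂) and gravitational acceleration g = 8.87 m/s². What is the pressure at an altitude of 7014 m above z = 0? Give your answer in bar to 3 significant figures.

P ≈ 56.1 bar

Scale height: H = RT/g = 189 × 731.1 / 8.87 = 15578 m.
Barometric formula: P = P₀ exp(−z/H).
z/H = 7014.0/15578 = 0.45025; exp(−0.45025) = 0.63747.
P = 88.0 × 0.63747 = 56.097 bar.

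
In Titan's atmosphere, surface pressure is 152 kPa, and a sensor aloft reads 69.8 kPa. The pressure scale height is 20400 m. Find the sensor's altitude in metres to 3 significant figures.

z ≈ 15900 m

Invert the barometric formula: z = H ln(P₀/P).
P₀/P = 152/69.8 = 2.1777; ln(2.1777) = 0.77827.
z = 20400 × 0.77827 = 15877 m.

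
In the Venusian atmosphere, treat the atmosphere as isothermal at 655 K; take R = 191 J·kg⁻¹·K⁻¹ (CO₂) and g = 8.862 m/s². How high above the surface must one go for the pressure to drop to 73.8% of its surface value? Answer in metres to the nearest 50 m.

z ≈ 4300 m

Scale height: H = RT/g = 191 × 655 / 8.862 = 14117 m.
Set P/P₀ = exp(−z/H) = 0.738, so z = −H ln(0.738).
−ln(0.738) = 0.30381; z = 14117 × 0.30381 = 4288.9 m.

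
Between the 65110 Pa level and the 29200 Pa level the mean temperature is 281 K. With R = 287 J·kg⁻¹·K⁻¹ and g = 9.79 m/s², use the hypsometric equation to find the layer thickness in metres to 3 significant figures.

Δz ≈ 6610 m

Hypsometric equation: Δz = (R T̄/g) ln(P₁/P₂).
R T̄/g = 287 × 281 / 9.79 = 8237.7 m.
ln(65110/29200) = ln(2.2298) = 0.80191.
Δz = 8237.7 × 0.80191 = 6605.9 m.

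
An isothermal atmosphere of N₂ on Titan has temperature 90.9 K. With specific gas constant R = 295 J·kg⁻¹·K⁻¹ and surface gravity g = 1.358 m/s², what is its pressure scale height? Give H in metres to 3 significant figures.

The scale height of an isothermal atmosphere is H = RT/g.
H = 295 × 90.9 / 1.358 = 26816/1.358 = 19747 m.

H ≈ 19700 m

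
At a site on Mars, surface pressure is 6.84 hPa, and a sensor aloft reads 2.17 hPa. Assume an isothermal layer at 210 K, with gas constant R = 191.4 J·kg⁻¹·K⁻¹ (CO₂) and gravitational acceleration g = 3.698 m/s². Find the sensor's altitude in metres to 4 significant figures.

z ≈ 12480 m

Scale height: H = RT/g = 191.4 × 210 / 3.698 = 10869 m.
Invert the barometric formula: z = H ln(P₀/P).
P₀/P = 6.84/2.17 = 3.1521; ln(3.1521) = 1.1481.
z = 10869 × 1.1481 = 12479 m.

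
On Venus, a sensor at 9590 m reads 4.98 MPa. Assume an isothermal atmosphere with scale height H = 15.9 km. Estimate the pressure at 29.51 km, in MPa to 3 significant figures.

P ≈ 1.42 MPa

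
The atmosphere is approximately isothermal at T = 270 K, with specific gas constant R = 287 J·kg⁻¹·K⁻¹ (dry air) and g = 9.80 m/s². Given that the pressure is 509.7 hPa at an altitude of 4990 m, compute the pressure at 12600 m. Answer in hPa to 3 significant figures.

P ≈ 195 hPa

Scale height: H = RT/g = 287 × 270 / 9.80 = 7907.1 m.
Between two levels, P₂ = P₁ exp(−Δz/H) with Δz = z₂ − z₁.
Δz = 12600 − 4990.0 = 7610.0 m; Δz/H = 7610.0/7907.1 = 0.96243.
P₂ = 509.7 × exp(−0.96243) = 509.7 × 0.38196 = 194.69 hPa.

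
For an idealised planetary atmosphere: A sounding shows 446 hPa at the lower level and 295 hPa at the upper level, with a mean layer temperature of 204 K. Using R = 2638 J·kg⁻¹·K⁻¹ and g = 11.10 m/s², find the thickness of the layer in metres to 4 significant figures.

Δz ≈ 20040 m

Hypsometric equation: Δz = (R T̄/g) ln(P₁/P₂).
R T̄/g = 2638 × 204 / 11.10 = 48482 m.
ln(446/295) = ln(1.5119) = 0.41337.
Δz = 48482 × 0.41337 = 20041 m.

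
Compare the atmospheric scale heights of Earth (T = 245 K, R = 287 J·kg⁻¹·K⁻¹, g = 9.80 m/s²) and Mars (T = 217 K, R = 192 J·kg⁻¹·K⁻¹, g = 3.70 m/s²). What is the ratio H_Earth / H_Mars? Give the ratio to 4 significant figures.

H = RT/g for each body.
H_Earth = 287 × 245 / 9.80 = 7175.0 m.
H_Mars = 192 × 217 / 3.70 = 11261 m.
H_Earth/H_Mars = 7175.0/11261 = 0.63715.

H_Earth/H_Mars ≈ 0.6372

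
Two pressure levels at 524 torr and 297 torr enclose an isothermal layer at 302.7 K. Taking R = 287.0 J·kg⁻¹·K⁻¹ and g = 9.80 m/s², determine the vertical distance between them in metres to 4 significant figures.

Δz ≈ 5033 m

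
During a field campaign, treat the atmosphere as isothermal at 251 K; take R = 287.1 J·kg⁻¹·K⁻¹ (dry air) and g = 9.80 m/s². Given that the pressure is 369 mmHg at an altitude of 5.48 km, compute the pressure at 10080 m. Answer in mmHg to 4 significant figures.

Scale height: H = RT/g = 287.1 × 251 / 9.80 = 7353.3 m.
Between two levels, P₂ = P₁ exp(−Δz/H) with Δz = z₂ − z₁.
Δz = 10080 − 5480.0 = 4600.0 m; Δz/H = 4600.0/7353.3 = 0.62557.
P₂ = 369 × exp(−0.62557) = 369 × 0.53496 = 197.40 mmHg.

P ≈ 197.4 mmHg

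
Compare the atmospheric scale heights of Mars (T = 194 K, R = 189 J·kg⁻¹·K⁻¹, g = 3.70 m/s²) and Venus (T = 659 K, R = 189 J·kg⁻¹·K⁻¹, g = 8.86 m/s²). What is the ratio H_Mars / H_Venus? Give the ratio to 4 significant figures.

H = RT/g for each body.
H_Mars = 189 × 194 / 3.70 = 9909.7 m.
H_Venus = 189 × 659 / 8.86 = 14058 m.
H_Mars/H_Venus = 9909.7/14058 = 0.70492.

H_Mars/H_Venus ≈ 0.7049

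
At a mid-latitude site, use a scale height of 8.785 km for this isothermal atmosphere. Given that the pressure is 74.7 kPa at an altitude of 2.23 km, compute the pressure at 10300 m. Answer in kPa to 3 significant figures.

Between two levels, P₂ = P₁ exp(−Δz/H) with Δz = z₂ − z₁.
Δz = 10300 − 2230.0 = 8070.0 m; Δz/H = 8070.0/8785.0 = 0.91861.
P₂ = 74.7 × exp(−0.91861) = 74.7 × 0.39907 = 29.811 kPa.

P ≈ 29.8 kPa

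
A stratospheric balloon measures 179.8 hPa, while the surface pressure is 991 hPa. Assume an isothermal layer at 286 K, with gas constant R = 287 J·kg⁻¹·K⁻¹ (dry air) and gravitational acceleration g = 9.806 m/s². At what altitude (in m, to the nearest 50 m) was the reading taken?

Scale height: H = RT/g = 287 × 286 / 9.806 = 8370.6 m.
Invert the barometric formula: z = H ln(P₀/P).
P₀/P = 991/179.8 = 5.5117; ln(5.5117) = 1.7069.
z = 8370.6 × 1.7069 = 14288 m.

z ≈ 14300 m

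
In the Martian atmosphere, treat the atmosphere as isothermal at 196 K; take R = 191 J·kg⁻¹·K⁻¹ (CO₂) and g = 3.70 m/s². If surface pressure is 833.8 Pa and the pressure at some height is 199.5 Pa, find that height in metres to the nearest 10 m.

Scale height: H = RT/g = 191 × 196 / 3.70 = 10118 m.
Invert the barometric formula: z = H ln(P₀/P).
P₀/P = 833.8/199.5 = 4.1794; ln(4.1794) = 1.4302.
z = 10118 × 1.4302 = 14471 m.

z ≈ 14470 m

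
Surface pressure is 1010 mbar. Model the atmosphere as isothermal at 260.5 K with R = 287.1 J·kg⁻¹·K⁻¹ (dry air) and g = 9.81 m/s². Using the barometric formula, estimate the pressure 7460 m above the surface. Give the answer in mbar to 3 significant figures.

Scale height: H = RT/g = 287.1 × 260.5 / 9.81 = 7623.8 m.
Barometric formula: P = P₀ exp(−z/H).
z/H = 7460.0/7623.8 = 0.97851; exp(−0.97851) = 0.37587.
P = 1010 × 0.37587 = 379.63 mbar.

P ≈ 380 mbar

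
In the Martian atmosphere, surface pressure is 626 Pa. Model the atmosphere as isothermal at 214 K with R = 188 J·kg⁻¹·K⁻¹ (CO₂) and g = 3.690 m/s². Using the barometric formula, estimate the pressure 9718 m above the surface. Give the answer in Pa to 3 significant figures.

P ≈ 257 Pa

Scale height: H = RT/g = 188 × 214 / 3.690 = 10903 m.
Barometric formula: P = P₀ exp(−z/H).
z/H = 9718.0/10903 = 0.89131; exp(−0.89131) = 0.41012.
P = 626 × 0.41012 = 256.74 Pa.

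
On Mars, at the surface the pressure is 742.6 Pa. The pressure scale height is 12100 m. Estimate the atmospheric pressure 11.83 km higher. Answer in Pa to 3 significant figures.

Barometric formula: P = P₀ exp(−z/H).
z/H = 11830/12100 = 0.97769; exp(−0.97769) = 0.37618.
P = 742.6 × 0.37618 = 279.35 Pa.

P ≈ 279 Pa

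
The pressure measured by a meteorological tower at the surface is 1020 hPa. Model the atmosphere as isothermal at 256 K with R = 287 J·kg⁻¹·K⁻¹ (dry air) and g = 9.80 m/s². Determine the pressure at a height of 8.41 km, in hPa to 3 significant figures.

P ≈ 332 hPa

Scale height: H = RT/g = 287 × 256 / 9.80 = 7497.1 m.
Barometric formula: P = P₀ exp(−z/H).
z/H = 8410.0/7497.1 = 1.1218; exp(−1.1218) = 0.32569.
P = 1020 × 0.32569 = 332.20 hPa.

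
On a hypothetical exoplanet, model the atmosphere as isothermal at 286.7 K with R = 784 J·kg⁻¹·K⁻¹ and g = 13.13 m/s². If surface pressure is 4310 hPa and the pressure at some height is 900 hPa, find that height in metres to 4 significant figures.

z ≈ 26810 m

Scale height: H = RT/g = 784 × 286.7 / 13.13 = 17119 m.
Invert the barometric formula: z = H ln(P₀/P).
P₀/P = 4310/900 = 4.7889; ln(4.7889) = 1.5663.
z = 17119 × 1.5663 = 26813 m.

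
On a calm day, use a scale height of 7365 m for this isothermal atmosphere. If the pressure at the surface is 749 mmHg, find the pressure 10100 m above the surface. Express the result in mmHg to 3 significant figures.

P ≈ 190 mmHg

Barometric formula: P = P₀ exp(−z/H).
z/H = 10100/7365.0 = 1.3714; exp(−1.3714) = 0.25375.
P = 749 × 0.25375 = 190.06 mmHg.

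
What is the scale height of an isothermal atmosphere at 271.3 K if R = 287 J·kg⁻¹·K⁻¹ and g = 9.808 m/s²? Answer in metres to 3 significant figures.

The scale height of an isothermal atmosphere is H = RT/g.
H = 287 × 271.3 / 9.808 = 77863/9.808 = 7938.7 m.

H ≈ 7940 m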